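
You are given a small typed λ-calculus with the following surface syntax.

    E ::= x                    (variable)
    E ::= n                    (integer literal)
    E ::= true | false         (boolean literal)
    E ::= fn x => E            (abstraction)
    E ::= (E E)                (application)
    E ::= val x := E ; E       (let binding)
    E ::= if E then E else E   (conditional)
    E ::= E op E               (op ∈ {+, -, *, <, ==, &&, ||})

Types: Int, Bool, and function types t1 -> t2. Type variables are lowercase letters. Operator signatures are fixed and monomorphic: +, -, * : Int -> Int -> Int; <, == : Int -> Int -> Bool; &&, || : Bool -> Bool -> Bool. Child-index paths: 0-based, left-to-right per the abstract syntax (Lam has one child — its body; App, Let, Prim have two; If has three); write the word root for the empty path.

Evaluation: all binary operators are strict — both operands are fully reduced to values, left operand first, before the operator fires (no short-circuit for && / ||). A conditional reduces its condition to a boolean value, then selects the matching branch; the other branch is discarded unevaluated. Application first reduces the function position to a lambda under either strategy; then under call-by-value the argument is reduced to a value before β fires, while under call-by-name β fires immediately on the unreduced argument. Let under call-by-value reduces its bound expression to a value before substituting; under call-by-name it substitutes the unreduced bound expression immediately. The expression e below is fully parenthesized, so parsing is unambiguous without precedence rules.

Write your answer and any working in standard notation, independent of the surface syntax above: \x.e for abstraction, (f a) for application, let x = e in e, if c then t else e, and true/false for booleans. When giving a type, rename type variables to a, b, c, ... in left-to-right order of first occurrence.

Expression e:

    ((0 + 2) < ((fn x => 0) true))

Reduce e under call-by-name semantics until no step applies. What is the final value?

Trace:
step 0: ((0 + 2) < ((\x.0) true))
step 1: [delta@0] (2 < ((\x.0) true))
step 2: [beta@1] (2 < 0)
step 3: [delta@root] false

Answer: false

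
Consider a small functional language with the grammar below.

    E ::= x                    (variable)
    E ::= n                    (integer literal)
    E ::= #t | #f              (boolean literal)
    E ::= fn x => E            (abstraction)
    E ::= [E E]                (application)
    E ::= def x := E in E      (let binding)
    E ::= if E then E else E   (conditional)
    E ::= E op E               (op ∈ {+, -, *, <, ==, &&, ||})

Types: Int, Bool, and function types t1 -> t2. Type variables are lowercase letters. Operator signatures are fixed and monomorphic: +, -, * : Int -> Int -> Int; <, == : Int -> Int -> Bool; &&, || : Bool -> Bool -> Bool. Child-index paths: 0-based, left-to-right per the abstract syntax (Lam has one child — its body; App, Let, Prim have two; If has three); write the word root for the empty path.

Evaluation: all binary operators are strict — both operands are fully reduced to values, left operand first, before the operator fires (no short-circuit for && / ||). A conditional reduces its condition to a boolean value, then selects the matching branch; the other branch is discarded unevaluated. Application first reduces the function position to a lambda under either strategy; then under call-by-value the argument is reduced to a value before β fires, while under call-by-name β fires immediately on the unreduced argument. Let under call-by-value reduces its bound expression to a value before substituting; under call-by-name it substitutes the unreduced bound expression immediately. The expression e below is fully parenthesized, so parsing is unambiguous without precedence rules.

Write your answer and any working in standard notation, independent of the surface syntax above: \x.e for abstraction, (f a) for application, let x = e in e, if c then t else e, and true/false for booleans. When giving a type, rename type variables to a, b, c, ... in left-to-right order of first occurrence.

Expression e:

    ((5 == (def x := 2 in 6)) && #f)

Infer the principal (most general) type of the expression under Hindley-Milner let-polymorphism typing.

Working:
  unify Int ~ Int
let x : Int
  unify Int ~ Int
  unify Bool ~ Bool
  unify Bool ~ Bool

Answer: Bool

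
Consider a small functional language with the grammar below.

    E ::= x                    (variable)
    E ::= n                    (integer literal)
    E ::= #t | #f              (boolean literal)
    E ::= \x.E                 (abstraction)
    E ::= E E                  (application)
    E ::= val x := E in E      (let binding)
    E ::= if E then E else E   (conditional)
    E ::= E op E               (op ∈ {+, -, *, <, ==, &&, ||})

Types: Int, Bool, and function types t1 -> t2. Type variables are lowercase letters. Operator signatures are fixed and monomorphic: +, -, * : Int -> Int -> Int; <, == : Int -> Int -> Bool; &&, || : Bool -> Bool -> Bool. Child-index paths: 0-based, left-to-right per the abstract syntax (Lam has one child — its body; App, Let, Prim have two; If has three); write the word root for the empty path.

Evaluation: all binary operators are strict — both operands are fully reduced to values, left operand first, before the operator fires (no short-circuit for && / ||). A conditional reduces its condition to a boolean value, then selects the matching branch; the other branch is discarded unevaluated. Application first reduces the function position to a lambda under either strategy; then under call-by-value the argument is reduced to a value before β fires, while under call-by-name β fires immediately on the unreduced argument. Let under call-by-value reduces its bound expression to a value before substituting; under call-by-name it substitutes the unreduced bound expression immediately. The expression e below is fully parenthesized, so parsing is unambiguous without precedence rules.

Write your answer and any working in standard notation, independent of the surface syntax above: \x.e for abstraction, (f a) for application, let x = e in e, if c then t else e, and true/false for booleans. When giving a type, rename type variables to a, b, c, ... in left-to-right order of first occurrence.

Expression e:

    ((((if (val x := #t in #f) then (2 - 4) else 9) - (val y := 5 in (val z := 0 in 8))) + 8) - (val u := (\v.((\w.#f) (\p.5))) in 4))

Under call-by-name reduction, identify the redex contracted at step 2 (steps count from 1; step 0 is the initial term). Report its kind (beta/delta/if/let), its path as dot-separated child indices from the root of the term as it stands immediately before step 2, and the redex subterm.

Derivation:
step 0: ((((if (let x = true in false) then (2 - 4) else 9) - (let y = 5 in (let z = 0 in 8))) + 8) - (let u = (\v.((\w.false) (\p.5))) in 4))
step 1: [let@0.0.0.0] ((((if false then (2 - 4) else 9) - (let y = 5 in (let z = 0 in 8))) + 8) - (let u = (\v.((\w.false) (\p.5))) in 4))
step 2: [if@0.0.0] (((9 - (let y = 5 in (let z = 0 in 8))) + 8) - (let u = (\v.((\w.false) (\p.5))) in 4))

Answer: if at 0.0.0 : (if false then (2 - 4) else 9)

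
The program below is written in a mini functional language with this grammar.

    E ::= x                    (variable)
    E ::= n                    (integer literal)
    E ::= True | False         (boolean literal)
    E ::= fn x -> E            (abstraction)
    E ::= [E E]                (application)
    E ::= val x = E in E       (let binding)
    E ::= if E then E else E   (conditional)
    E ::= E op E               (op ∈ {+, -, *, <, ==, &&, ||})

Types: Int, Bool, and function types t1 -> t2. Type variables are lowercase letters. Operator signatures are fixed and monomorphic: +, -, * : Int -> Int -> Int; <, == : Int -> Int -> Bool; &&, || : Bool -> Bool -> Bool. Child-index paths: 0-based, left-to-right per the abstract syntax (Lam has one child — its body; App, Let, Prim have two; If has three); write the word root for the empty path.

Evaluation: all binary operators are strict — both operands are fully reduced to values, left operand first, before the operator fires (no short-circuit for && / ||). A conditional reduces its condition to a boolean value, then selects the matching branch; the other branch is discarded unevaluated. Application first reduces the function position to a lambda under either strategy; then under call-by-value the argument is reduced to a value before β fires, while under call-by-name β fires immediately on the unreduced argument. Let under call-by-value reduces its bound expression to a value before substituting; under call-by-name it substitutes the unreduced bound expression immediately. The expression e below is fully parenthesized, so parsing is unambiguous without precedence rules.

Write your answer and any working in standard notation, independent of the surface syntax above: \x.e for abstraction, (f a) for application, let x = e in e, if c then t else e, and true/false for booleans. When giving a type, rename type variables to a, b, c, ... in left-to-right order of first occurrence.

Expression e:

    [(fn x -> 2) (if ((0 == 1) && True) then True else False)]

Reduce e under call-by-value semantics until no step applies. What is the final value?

Answer: 2

Derivation:
step 0: ((\x.2) (if ((0 == 1) && true) then true else false))
step 1: [delta@1.0.0] ((\x.2) (if (false && true) then true else false))
step 2: [delta@1.0] ((\x.2) (if false then true else false))
step 3: [if@1] ((\x.2) false)
step 4: [beta@root] 2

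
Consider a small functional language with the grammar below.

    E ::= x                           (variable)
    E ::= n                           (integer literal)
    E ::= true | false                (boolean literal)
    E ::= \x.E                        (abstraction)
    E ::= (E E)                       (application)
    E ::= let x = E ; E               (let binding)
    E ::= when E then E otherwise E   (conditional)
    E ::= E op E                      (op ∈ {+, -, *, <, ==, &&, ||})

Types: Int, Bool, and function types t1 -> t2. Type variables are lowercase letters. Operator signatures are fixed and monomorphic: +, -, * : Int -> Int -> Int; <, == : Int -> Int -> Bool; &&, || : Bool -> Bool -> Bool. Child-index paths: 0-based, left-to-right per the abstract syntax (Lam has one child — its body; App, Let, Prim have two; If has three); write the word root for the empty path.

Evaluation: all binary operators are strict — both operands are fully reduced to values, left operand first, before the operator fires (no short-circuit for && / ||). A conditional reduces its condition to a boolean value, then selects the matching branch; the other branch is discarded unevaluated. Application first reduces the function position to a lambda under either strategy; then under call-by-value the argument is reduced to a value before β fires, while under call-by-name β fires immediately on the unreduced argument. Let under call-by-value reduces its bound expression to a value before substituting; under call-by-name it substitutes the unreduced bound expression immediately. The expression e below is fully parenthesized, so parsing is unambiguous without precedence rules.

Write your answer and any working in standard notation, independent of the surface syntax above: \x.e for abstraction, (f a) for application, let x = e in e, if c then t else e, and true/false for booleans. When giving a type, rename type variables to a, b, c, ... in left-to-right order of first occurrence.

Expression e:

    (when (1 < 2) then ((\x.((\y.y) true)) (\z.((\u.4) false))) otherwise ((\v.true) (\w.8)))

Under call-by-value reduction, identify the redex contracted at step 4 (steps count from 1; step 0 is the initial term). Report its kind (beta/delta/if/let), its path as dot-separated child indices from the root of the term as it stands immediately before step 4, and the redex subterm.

Working:
step 0: (if (1 < 2) then ((\x.((\y.y) true)) (\z.((\u.4) false))) else ((\v.true) (\w.8)))
step 1: [delta@0] (if true then ((\x.((\y.y) true)) (\z.((\u.4) false))) else ((\v.true) (\w.8)))
step 2: [if@root] ((\x.((\y.y) true)) (\z.((\u.4) false)))
step 3: [beta@root] ((\y.y) true)
step 4: [beta@root] true

Answer: beta at root : ((\y.y) true)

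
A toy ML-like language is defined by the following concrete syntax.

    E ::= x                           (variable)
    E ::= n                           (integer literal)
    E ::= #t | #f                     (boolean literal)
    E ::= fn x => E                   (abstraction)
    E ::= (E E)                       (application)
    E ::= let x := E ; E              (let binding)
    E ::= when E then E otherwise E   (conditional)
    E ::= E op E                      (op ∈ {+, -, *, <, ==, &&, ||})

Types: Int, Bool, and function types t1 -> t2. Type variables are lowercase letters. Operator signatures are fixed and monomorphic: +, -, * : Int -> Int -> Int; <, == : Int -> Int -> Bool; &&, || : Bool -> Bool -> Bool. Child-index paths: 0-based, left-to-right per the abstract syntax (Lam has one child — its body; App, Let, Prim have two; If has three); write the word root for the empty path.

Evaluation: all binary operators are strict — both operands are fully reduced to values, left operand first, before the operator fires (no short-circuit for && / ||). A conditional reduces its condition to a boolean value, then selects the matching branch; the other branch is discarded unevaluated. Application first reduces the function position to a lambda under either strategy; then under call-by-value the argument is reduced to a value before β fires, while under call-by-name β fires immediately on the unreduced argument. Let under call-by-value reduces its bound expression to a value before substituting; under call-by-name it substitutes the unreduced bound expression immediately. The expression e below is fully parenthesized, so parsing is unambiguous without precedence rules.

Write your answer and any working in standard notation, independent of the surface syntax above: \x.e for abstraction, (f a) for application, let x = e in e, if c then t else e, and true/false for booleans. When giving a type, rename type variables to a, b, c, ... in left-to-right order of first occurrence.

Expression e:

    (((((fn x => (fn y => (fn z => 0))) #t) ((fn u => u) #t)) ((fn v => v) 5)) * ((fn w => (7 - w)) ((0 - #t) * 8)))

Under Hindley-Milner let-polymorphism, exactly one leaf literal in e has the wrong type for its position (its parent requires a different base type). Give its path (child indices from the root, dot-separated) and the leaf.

Answer: 1.1.0.1 : true

Trace:
\z._ : c -> Int
\y._ : b -> c -> Int
\x._ : a -> b -> c -> Int
  unify a -> b -> c -> Int ~ Bool -> d
  unify a ~ Bool
  unify b -> c -> Int ~ d
_ _ : b -> c -> Int
u : e
\u._ : e -> e
  unify e -> e ~ Bool -> f
  unify e ~ Bool
  unify Bool ~ f
_ _ : Bool
  unify b -> c -> Int ~ Bool -> g
  unify b ~ Bool
  unify c -> Int ~ g
_ _ : c -> Int
v : h
\v._ : h -> h
  unify h -> h ~ Int -> i
  unify h ~ Int
  unify Int ~ i
_ _ : Int
  unify c -> Int ~ Int -> j
  unify c ~ Int
  unify Int ~ j
_ _ : Int
  unify Int ~ Int
  unify Int ~ Int
w : k
  unify k ~ Int
\w._ : Int -> Int
  unify Int ~ Int
  unify Bool ~ Int
  FAIL: mismatch Bool ~ Int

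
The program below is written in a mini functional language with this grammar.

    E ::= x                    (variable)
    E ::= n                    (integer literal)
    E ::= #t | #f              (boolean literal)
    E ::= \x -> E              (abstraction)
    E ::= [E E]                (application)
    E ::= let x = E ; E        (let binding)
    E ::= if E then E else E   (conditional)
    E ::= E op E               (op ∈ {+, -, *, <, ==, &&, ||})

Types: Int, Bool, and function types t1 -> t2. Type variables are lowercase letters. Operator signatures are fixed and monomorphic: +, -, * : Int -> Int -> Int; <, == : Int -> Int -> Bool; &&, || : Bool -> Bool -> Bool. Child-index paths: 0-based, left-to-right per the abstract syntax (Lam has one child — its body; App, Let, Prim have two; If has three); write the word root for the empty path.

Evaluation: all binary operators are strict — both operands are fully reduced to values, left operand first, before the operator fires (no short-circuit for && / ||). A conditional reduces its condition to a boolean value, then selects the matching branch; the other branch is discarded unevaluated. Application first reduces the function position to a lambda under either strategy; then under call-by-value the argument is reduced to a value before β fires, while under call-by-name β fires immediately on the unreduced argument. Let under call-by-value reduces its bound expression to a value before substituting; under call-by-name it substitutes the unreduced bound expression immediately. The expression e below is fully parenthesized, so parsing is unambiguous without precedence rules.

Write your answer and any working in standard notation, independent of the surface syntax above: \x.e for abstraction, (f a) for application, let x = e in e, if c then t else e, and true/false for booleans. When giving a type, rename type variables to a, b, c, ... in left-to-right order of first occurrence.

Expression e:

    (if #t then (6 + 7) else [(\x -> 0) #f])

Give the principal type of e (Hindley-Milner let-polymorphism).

Answer: Int

Trace:
  unify Bool ~ Bool
  unify Int ~ Int
  unify Int ~ Int
\x._ : a -> Int
  unify a -> Int ~ Bool -> b
  unify a ~ Bool
  unify Int ~ b
_ _ : Int
  unify Int ~ Int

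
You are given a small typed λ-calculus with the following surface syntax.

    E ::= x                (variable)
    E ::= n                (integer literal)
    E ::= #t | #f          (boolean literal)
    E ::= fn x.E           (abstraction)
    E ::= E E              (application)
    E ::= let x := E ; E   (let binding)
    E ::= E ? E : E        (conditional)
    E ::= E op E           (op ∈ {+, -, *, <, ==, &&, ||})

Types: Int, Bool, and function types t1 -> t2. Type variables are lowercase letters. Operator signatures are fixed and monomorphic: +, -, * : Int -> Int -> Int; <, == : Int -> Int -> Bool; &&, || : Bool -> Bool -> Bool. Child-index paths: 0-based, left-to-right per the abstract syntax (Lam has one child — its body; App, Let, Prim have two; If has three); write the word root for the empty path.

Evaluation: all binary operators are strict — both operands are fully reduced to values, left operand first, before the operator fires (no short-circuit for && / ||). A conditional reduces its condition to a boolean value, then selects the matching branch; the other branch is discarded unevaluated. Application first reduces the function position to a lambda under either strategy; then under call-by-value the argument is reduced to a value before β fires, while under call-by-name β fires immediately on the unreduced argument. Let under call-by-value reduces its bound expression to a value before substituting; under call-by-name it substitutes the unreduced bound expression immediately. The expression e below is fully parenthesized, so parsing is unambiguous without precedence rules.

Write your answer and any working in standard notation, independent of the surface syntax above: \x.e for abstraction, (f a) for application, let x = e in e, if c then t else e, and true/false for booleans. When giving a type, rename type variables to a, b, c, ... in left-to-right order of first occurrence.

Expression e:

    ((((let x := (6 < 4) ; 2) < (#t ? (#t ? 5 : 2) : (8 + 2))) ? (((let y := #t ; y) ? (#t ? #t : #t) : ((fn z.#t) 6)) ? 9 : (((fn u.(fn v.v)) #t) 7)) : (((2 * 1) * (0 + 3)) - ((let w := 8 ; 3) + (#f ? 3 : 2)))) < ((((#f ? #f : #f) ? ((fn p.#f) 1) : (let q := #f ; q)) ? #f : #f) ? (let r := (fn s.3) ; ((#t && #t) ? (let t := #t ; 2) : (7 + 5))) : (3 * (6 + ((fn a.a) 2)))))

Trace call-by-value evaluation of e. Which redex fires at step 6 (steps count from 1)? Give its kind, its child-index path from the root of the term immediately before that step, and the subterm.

Trace:
step 0: ((if ((let x = (6 < 4) in 2) < (if true then (if true then 5 else 2) else (8 + 2))) then (if (if (let y = true in y) then (if true then true else true) else ((\z.true) 6)) then 9 else (((\u.(\v.v)) true) 7)) else (((2 * 1) * (0 + 3)) - ((let w = 8 in 3) + (if false then 3 else 2)))) < (if (if (if (if false then false else false) then ((\p.false) 1) else (let q = false in q)) then false else false) then (let r = (\s.3) in (if (true && true) then (let t = true in 2) else (7 + 5))) else (3 * (6 + ((\a.a) 2)))))
step 1: [delta@0.0.0.0] ((if ((let x = false in 2) < (if true then (if true then 5 else 2) else (8 + 2))) then (if (if (let y = true in y) then (if true then true else true) else ((\z.true) 6)) then 9 else (((\u.(\v.v)) true) 7)) else (((2 * 1) * (0 + 3)) - ((let w = 8 in 3) + (if false then 3 else 2)))) < (if (if (if (if false then false else false) then ((\p.false) 1) else (let q = false in q)) then false else false) then (let r = (\s.3) in (if (true && true) then (let t = true in 2) else (7 + 5))) else (3 * (6 + ((\a.a) 2)))))
step 2: [let@0.0.0] ((if (2 < (if true then (if true then 5 else 2) else (8 + 2))) then (if (if (let y = true in y) then (if true then true else true) else ((\z.true) 6)) then 9 else (((\u.(\v.v)) true) 7)) else (((2 * 1) * (0 + 3)) - ((let w = 8 in 3) + (if false then 3 else 2)))) < (if (if (if (if false then false else false) then ((\p.false) 1) else (let q = false in q)) then false else false) then (let r = (\s.3) in (if (true && true) then (let t = true in 2) else (7 + 5))) else (3 * (6 + ((\a.a) 2)))))
step 3: [if@0.0.1] ((if (2 < (if true then 5 else 2)) then (if (if (let y = true in y) then (if true then true else true) else ((\z.true) 6)) then 9 else (((\u.(\v.v)) true) 7)) else (((2 * 1) * (0 + 3)) - ((let w = 8 in 3) + (if false then 3 else 2)))) < (if (if (if (if false then false else false) then ((\p.false) 1) else (let q = false in q)) then false else false) then (let r = (\s.3) in (if (true && true) then (let t = true in 2) else (7 + 5))) else (3 * (6 + ((\a.a) 2)))))
step 4: [if@0.0.1] ((if (2 < 5) then (if (if (let y = true in y) then (if true then true else true) else ((\z.true) 6)) then 9 else (((\u.(\v.v)) true) 7)) else (((2 * 1) * (0 + 3)) - ((let w = 8 in 3) + (if false then 3 else 2)))) < (if (if (if (if false then false else false) then ((\p.false) 1) else (let q = false in q)) then false else false) then (let r = (\s.3) in (if (true && true) then (let t = true in 2) else (7 + 5))) else (3 * (6 + ((\a.a) 2)))))
step 5: [delta@0.0] ((if true then (if (if (let y = true in y) then (if true then true else true) else ((\z.true) 6)) then 9 else (((\u.(\v.v)) true) 7)) else (((2 * 1) * (0 + 3)) - ((let w = 8 in 3) + (if false then 3 else 2)))) < (if (if (if (if false then false else false) then ((\p.false) 1) else (let q = false in q)) then false else false) then (let r = (\s.3) in (if (true && true) then (let t = true in 2) else (7 + 5))) else (3 * (6 + ((\a.a) 2)))))
step 6: [if@0] ((if (if (let y = true in y) then (if true then true else true) else ((\z.true) 6)) then 9 else (((\u.(\v.v)) true) 7)) < (if (if (if (if false then false else false) then ((\p.false) 1) else (let q = false in q)) then false else false) then (let r = (\s.3) in (if (true && true) then (let t = true in 2) else (7 + 5))) else (3 * (6 + ((\a.a) 2)))))

Answer: if at 0 : (if true then (if (if (let y = true in y) then (if true then true else true) else ((\z.true) 6)) then 9 else (((\u.(\v.v)) true) 7)) else (((2 * 1) * (0 + 3)) - ((let w = 8 in 3) + (if false then 3 else 2))))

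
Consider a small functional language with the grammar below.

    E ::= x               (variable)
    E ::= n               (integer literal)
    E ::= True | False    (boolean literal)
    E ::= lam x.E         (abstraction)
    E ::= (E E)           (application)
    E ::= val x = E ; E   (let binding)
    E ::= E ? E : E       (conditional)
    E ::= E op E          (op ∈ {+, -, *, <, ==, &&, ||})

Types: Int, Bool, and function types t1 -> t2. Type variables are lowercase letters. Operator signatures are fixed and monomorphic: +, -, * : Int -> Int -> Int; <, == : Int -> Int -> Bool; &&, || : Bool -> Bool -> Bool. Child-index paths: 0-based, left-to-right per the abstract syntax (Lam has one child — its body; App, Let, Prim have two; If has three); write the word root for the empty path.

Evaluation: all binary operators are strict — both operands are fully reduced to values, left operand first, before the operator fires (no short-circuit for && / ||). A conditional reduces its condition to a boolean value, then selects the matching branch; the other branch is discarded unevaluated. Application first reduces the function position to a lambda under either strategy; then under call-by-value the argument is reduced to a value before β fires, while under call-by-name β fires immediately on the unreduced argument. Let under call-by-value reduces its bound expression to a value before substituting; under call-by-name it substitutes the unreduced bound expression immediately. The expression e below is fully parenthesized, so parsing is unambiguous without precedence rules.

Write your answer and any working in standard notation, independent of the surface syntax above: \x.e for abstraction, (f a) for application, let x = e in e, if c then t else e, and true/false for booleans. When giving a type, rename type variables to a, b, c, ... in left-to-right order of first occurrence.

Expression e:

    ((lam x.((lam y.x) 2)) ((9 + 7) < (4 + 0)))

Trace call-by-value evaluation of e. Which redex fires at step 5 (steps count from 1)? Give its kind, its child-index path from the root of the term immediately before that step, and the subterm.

Answer: beta at root : ((\y.false) 2)

Trace:
step 0: ((\x.((\y.x) 2)) ((9 + 7) < (4 + 0)))
step 1: [delta@1.0] ((\x.((\y.x) 2)) (16 < (4 + 0)))
step 2: [delta@1.1] ((\x.((\y.x) 2)) (16 < 4))
step 3: [delta@1] ((\x.((\y.x) 2)) false)
step 4: [beta@root] ((\y.false) 2)
step 5: [beta@root] false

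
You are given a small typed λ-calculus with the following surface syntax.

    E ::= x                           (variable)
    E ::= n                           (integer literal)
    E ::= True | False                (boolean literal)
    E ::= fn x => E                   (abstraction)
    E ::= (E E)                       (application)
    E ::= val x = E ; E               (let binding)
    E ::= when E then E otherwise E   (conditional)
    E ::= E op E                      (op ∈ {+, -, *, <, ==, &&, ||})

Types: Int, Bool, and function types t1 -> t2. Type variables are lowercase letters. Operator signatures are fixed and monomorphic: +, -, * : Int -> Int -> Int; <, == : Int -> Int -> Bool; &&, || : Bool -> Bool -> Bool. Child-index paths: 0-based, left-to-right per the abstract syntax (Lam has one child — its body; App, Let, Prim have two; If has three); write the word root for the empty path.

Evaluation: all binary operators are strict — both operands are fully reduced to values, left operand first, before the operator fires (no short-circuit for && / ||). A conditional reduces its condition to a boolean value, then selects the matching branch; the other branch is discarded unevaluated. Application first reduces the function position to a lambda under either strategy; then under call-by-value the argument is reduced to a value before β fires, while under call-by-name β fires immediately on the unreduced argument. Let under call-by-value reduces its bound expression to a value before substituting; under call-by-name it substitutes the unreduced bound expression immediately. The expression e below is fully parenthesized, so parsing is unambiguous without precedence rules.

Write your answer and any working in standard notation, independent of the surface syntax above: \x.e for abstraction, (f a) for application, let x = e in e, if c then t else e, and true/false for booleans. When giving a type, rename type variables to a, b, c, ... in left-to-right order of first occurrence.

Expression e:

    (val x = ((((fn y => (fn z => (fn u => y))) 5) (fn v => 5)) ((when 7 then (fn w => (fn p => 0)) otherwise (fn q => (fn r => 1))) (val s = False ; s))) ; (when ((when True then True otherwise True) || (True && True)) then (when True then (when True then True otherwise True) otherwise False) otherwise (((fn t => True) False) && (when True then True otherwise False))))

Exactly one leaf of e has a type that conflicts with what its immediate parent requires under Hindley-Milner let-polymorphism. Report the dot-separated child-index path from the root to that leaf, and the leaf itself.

Working:
y : a
\u._ : c -> a
\z._ : b -> c -> a
\y._ : a -> b -> c -> a
  unify a -> b -> c -> a ~ Int -> d
  unify a ~ Int
  unify b -> c -> Int ~ d
_ _ : b -> c -> Int
\v._ : e -> Int
  unify b -> c -> Int ~ (e -> Int) -> f
  unify b ~ e -> Int
  unify c -> Int ~ f
_ _ : c -> Int
  unify Int ~ Bool
  FAIL: mismatch Int ~ Bool

Answer: 0.1.0.0 : 7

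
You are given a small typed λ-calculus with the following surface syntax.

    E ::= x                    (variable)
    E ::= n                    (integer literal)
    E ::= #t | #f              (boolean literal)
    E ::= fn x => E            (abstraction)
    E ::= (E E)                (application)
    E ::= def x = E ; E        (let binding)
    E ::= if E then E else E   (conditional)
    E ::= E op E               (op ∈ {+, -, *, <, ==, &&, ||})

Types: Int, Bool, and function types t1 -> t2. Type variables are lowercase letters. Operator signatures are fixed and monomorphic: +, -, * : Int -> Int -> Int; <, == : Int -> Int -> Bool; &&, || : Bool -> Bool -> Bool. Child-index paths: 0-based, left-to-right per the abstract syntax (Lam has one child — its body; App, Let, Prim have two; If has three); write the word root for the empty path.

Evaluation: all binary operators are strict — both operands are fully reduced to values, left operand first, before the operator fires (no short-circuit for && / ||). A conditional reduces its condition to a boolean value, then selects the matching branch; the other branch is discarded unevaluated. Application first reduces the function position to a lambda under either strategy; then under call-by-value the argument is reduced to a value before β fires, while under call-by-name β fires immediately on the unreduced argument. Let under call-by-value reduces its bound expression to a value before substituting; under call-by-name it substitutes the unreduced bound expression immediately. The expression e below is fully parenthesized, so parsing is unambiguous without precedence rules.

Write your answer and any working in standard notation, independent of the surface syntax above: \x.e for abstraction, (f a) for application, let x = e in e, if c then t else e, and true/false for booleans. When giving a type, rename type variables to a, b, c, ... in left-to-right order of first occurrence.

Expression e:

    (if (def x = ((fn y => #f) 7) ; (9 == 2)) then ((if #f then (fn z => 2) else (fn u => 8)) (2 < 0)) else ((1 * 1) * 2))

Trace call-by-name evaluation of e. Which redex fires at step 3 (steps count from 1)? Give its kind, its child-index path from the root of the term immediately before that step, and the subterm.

Working:
step 0: (if (let x = ((\y.false) 7) in (9 == 2)) then ((if false then (\z.2) else (\u.8)) (2 < 0)) else ((1 * 1) * 2))
step 1: [let@0] (if (9 == 2) then ((if false then (\z.2) else (\u.8)) (2 < 0)) else ((1 * 1) * 2))
step 2: [delta@0] (if false then ((if false then (\z.2) else (\u.8)) (2 < 0)) else ((1 * 1) * 2))
step 3: [if@root] ((1 * 1) * 2)

Answer: if at root : (if false then ((if false then (\z.2) else (\u.8)) (2 < 0)) else ((1 * 1) * 2))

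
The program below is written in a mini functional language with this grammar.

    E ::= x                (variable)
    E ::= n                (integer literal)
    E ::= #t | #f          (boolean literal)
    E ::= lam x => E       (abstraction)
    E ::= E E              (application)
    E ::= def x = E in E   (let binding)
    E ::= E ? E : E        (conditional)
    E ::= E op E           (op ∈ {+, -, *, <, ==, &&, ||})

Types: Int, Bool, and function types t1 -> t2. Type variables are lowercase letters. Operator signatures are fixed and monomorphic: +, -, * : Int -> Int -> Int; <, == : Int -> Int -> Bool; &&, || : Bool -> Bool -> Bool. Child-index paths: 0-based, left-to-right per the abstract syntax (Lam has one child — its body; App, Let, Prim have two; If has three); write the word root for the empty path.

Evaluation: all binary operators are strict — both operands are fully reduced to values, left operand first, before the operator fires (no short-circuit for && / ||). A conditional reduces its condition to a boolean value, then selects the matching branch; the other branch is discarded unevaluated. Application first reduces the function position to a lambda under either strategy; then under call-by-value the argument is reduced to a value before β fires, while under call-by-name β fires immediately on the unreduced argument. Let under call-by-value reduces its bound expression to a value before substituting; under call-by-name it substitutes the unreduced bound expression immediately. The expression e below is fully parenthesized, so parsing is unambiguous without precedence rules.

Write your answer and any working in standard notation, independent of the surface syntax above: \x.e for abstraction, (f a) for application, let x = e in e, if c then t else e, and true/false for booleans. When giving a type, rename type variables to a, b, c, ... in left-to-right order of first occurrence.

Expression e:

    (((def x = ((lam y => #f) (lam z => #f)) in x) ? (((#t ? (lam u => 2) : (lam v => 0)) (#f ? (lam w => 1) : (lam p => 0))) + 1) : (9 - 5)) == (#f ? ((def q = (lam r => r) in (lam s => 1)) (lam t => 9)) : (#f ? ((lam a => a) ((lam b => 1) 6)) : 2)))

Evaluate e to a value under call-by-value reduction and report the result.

Trace:
step 0: ((if (let x = ((\y.false) (\z.false)) in x) then (((if true then (\u.2) else (\v.0)) (if false then (\w.1) else (\p.0))) + 1) else (9 - 5)) == (if false then ((let q = (\r.r) in (\s.1)) (\t.9)) else (if false then ((\a.a) ((\b.1) 6)) else 2)))
step 1: [beta@0.0.0] ((if (let x = false in x) then (((if true then (\u.2) else (\v.0)) (if false then (\w.1) else (\p.0))) + 1) else (9 - 5)) == (if false then ((let q = (\r.r) in (\s.1)) (\t.9)) else (if false then ((\a.a) ((\b.1) 6)) else 2)))
step 2: [let@0.0] ((if false then (((if true then (\u.2) else (\v.0)) (if false then (\w.1) else (\p.0))) + 1) else (9 - 5)) == (if false then ((let q = (\r.r) in (\s.1)) (\t.9)) else (if false then ((\a.a) ((\b.1) 6)) else 2)))
step 3: [if@0] ((9 - 5) == (if false then ((let q = (\r.r) in (\s.1)) (\t.9)) else (if false then ((\a.a) ((\b.1) 6)) else 2)))
step 4: [delta@0] (4 == (if false then ((let q = (\r.r) in (\s.1)) (\t.9)) else (if false then ((\a.a) ((\b.1) 6)) else 2)))
step 5: [if@1] (4 == (if false then ((\a.a) ((\b.1) 6)) else 2))
step 6: [if@1] (4 == 2)
step 7: [delta@root] false

Answer: false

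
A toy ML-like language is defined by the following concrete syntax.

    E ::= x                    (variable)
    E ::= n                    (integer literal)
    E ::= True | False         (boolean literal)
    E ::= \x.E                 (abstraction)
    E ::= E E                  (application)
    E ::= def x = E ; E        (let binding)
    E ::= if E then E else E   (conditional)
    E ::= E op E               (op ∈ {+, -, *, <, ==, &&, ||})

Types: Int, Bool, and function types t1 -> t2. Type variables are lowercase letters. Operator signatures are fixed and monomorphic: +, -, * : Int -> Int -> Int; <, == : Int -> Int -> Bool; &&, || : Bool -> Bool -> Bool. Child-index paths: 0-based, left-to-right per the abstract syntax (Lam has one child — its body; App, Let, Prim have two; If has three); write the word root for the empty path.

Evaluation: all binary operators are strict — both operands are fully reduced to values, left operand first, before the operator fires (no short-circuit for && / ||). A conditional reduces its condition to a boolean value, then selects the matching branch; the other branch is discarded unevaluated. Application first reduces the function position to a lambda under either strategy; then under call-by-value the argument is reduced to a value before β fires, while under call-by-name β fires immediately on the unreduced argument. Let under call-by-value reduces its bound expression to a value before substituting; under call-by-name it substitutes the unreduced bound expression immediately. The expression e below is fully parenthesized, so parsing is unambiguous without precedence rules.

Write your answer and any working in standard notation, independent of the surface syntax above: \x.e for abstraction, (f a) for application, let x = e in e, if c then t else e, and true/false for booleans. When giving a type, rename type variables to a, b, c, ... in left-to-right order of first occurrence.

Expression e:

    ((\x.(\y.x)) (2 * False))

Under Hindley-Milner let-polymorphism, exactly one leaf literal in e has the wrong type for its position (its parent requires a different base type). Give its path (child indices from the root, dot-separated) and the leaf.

Working:
x : a
\y._ : b -> a
\x._ : a -> b -> a
  unify Int ~ Int
  unify Bool ~ Int
  FAIL: mismatch Bool ~ Int

Answer: 1.1 : false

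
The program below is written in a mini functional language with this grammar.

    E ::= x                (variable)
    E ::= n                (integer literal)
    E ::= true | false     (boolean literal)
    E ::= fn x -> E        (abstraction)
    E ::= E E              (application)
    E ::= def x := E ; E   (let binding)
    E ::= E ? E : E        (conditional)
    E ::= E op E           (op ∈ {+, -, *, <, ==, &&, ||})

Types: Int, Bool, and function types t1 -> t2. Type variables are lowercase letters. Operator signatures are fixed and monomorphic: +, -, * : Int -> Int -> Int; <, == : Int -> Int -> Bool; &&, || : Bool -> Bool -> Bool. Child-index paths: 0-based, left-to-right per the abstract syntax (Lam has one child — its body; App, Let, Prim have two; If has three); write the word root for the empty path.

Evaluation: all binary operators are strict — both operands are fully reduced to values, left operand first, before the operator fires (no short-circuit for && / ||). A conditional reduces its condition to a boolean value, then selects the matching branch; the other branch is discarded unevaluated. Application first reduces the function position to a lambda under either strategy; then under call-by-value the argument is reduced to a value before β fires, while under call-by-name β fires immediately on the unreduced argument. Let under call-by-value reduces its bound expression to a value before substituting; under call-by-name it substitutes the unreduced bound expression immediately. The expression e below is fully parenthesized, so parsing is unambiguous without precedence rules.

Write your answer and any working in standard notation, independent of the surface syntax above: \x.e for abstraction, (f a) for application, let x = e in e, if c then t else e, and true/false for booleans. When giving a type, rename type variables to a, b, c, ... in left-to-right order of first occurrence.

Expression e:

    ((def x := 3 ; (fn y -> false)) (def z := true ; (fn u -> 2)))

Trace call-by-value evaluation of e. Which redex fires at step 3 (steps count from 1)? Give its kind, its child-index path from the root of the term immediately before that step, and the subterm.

Answer: beta at root : ((\y.false) (\u.2))

Trace:
step 0: ((let x = 3 in (\y.false)) (let z = true in (\u.2)))
step 1: [let@0] ((\y.false) (let z = true in (\u.2)))
step 2: [let@1] ((\y.false) (\u.2))
step 3: [beta@root] false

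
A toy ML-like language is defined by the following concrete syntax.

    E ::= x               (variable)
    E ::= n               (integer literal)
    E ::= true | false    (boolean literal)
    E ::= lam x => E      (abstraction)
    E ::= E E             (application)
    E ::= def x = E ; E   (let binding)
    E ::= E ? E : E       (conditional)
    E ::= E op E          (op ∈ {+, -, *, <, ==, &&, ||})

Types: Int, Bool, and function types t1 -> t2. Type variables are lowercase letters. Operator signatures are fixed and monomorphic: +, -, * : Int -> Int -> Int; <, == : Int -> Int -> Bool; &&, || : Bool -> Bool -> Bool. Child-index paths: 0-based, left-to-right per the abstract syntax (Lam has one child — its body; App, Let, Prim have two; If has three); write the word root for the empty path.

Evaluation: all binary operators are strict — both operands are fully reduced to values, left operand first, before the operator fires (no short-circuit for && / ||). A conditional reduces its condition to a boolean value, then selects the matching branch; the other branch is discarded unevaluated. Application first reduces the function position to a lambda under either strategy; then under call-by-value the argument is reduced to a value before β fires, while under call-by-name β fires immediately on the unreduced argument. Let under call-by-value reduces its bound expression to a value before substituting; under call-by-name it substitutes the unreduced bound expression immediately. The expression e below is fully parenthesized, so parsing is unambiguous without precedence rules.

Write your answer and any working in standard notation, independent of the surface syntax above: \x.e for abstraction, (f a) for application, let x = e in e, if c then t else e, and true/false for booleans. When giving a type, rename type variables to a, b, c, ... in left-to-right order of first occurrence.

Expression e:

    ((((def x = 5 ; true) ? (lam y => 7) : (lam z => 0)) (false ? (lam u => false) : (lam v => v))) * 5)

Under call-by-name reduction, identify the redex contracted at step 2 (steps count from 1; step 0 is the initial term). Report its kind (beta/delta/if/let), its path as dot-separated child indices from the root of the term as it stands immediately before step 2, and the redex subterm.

Answer: if at 0.0 : (if true then (\y.7) else (\z.0))

Trace:
step 0: (((if (let x = 5 in true) then (\y.7) else (\z.0)) (if false then (\u.false) else (\v.v))) * 5)
step 1: [let@0.0.0] (((if true then (\y.7) else (\z.0)) (if false then (\u.false) else (\v.v))) * 5)
step 2: [if@0.0] (((\y.7) (if false then (\u.false) else (\v.v))) * 5)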